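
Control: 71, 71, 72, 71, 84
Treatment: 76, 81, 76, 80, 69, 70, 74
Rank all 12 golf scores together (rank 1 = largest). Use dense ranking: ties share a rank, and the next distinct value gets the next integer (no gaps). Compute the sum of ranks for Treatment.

Sorted (descending): 84, 81, 80, 76, 76, 74, 72, 71, 71, 71, 70, 69
The 2 values of 76 share dense rank 4.
The 3 values of 71 share dense rank 7.
Remaining distinct values take the next consecutive integers.
Treatment values → pooled ranks: 76→4, 81→2, 76→4, 80→3, 69→9, 70→8, 74→5
Rank sum = 4 + 2 + 4 + 3 + 9 + 8 + 5 = 35

35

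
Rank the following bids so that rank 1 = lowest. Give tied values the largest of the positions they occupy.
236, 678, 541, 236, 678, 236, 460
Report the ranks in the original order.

3, 7, 5, 3, 7, 3, 4

Sorted (ascending): 236, 236, 236, 460, 541, 678, 678
The 3 values of 236 occupy positions 1–3 → each gets rank 3.
The 2 values of 678 occupy positions 6–7 → each gets rank 7.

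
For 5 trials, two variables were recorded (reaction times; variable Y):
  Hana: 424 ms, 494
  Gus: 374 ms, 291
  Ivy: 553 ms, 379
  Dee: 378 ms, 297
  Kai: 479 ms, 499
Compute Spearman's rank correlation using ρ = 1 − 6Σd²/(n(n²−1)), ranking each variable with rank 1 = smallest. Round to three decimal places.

Ranks of variable 1: 3, 1, 5, 2, 4
Ranks of variable 2: 4, 1, 3, 2, 5
d = r₁ − r₂: -1, 0, 2, 0, -1
d²: 1, 0, 4, 0, 1; Σd² = 6
ρ = 1 − 6·6/(5·24) = 1 − 36/120 = 0.700

0.700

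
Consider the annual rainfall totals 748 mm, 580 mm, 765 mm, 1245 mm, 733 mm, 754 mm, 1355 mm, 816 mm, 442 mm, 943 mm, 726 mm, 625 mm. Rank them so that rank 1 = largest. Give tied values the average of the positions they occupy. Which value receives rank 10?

Sorted (descending): 1355, 1245, 943, 816, 765, 754, 748, 733, 726, 625, 580, 442
No ties — each value takes its position as its rank.
Rank 10 → value 625.

625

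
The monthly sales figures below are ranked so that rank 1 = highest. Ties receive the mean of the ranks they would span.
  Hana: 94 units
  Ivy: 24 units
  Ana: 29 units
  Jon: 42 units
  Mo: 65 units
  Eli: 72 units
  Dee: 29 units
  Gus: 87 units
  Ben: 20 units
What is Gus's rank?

Sorted (descending): 94, 87, 72, 65, 42, 29, 29, 24, 20
The 2 values of 29 occupy positions 6–7 → average rank (6+7)/2 = 6.5.
Gus has value 87 units → rank 2.

2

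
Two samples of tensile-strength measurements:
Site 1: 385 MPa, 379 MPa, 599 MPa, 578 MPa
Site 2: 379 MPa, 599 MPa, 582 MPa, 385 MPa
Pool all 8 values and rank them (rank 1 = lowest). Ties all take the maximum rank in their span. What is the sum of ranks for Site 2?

20

Sorted (ascending): 379, 379, 385, 385, 578, 582, 599, 599
The 2 values of 379 occupy positions 1–2 → each gets rank 2.
The 2 values of 385 occupy positions 3–4 → each gets rank 4.
The 2 values of 599 occupy positions 7–8 → each gets rank 8.
Site 2 values → pooled ranks: 379→2, 599→8, 582→6, 385→4
Rank sum = 2 + 8 + 6 + 4 = 20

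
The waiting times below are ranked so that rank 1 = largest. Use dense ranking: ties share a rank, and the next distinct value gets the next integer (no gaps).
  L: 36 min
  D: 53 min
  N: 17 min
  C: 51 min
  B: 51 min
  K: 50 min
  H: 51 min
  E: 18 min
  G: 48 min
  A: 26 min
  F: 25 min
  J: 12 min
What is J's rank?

10

Sorted (descending): 53, 51, 51, 51, 50, 48, 36, 26, 25, 18, 17, 12
The 3 values of 51 share dense rank 2.
Remaining distinct values take the next consecutive integers.
J has value 12 min → rank 10.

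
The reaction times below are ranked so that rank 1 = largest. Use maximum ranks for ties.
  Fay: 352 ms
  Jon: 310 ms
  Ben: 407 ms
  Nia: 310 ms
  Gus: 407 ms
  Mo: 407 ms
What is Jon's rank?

Sorted (descending): 407, 407, 407, 352, 310, 310
The 3 values of 407 occupy positions 1–3 → each gets rank 3.
The 2 values of 310 occupy positions 5–6 → each gets rank 6.
Jon has value 310 ms → rank 6.

6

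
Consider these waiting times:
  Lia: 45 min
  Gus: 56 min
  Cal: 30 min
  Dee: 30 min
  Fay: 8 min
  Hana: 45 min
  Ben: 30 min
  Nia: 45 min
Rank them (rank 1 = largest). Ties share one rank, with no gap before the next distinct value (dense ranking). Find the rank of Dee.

Sorted (descending): 56, 45, 45, 45, 30, 30, 30, 8
The 3 values of 45 share dense rank 2.
The 3 values of 30 share dense rank 3.
Remaining distinct values take the next consecutive integers.
Dee has value 30 min → rank 3.

3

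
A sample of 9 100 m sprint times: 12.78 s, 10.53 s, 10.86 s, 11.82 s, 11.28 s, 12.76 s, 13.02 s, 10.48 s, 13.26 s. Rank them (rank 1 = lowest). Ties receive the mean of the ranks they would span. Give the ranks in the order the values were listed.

Sorted (ascending): 10.48, 10.53, 10.86, 11.28, 11.82, 12.76, 12.78, 13.02, 13.26
No ties — each value takes its position as its rank.

7, 2, 3, 5, 4, 6, 8, 1, 9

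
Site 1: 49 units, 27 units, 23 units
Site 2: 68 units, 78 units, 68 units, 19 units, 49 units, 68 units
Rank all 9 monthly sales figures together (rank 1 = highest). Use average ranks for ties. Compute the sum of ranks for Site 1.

20.5

Sorted (descending): 78, 68, 68, 68, 49, 49, 27, 23, 19
The 3 values of 68 occupy positions 2–4 → average rank 3.
The 2 values of 49 occupy positions 5–6 → average rank (5+6)/2 = 5.5.
Site 1 values → pooled ranks: 49→5.5, 27→7, 23→8
Rank sum = 5.5 + 7 + 8 = 20.5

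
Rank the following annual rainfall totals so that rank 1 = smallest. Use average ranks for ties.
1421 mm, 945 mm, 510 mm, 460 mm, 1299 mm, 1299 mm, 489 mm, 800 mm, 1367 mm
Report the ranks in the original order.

Sorted (ascending): 460, 489, 510, 800, 945, 1299, 1299, 1367, 1421
The 2 values of 1299 occupy positions 6–7 → average rank (6+7)/2 = 6.5.

9, 5, 3, 1, 6.5, 6.5, 2, 4, 8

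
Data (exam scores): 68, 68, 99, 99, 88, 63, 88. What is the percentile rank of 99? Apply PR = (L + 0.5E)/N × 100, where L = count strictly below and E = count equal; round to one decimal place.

N = 7.
Strictly below 99: 5. Equal to 99: 2.
PR = (5 + 0.5·2)/7 × 100 = 85.7

85.7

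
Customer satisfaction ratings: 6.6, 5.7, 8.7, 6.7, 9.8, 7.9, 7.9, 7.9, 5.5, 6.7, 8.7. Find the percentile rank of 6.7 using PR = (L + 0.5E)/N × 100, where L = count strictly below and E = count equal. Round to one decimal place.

36.4

N = 11.
Strictly below 6.7: 3. Equal to 6.7: 2.
PR = (3 + 0.5·2)/11 × 100 = 36.4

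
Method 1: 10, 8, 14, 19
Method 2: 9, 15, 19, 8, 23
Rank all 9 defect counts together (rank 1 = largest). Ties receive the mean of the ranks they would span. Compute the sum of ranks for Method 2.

Sorted (descending): 23, 19, 19, 15, 14, 10, 9, 8, 8
The 2 values of 19 occupy positions 2–3 → average rank (2+3)/2 = 2.5.
The 2 values of 8 occupy positions 8–9 → average rank (8+9)/2 = 8.5.
Method 2 values → pooled ranks: 9→7, 15→4, 19→2.5, 8→8.5, 23→1
Rank sum = 7 + 4 + 2.5 + 8.5 + 1 = 23

23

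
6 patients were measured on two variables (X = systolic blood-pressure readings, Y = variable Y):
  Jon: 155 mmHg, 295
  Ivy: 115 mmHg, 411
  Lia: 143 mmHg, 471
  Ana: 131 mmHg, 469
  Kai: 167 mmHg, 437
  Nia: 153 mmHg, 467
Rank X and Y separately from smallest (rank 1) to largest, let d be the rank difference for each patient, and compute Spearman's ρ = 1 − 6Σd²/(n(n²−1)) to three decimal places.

Ranks of variable 1: 5, 1, 3, 2, 6, 4
Ranks of variable 2: 1, 2, 6, 5, 3, 4
d = r₁ − r₂: 4, -1, -3, -3, 3, 0
d²: 16, 1, 9, 9, 9, 0; Σd² = 44
ρ = 1 − 6·44/(6·35) = 1 − 264/210 = -0.257

-0.257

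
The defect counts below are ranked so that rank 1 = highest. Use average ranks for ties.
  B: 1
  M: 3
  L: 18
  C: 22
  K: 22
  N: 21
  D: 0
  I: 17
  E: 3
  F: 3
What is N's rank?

Sorted (descending): 22, 22, 21, 18, 17, 3, 3, 3, 1, 0
The 2 values of 22 occupy positions 1–2 → average rank (1+2)/2 = 1.5.
The 3 values of 3 occupy positions 6–8 → average rank 7.
N has value 21 → rank 3.

3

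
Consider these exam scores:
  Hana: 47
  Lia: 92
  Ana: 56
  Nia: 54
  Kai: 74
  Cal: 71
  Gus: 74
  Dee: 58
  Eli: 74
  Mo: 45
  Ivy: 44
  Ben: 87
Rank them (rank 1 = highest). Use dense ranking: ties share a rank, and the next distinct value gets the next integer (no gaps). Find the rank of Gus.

Sorted (descending): 92, 87, 74, 74, 74, 71, 58, 56, 54, 47, 45, 44
The 3 values of 74 share dense rank 3.
Remaining distinct values take the next consecutive integers.
Gus has value 74 → rank 3.

3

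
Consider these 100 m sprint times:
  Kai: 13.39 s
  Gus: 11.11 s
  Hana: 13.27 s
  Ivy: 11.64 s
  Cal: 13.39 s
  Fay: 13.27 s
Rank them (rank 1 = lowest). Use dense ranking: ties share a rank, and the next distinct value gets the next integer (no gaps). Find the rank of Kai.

4

Sorted (ascending): 11.11, 11.64, 13.27, 13.27, 13.39, 13.39
The 2 values of 13.27 share dense rank 3.
The 2 values of 13.39 share dense rank 4.
Remaining distinct values take the next consecutive integers.
Kai has value 13.39 s → rank 4.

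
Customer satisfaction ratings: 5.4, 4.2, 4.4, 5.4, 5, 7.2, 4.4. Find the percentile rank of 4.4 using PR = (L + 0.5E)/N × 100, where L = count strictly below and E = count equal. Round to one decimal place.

28.6

N = 7.
Strictly below 4.4: 1. Equal to 4.4: 2.
PR = (1 + 0.5·2)/7 × 100 = 28.6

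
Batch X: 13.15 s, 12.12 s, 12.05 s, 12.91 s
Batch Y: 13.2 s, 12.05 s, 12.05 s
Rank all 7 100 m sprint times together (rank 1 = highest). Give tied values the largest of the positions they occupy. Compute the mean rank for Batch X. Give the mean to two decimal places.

4.00

Sorted (descending): 13.2, 13.15, 12.91, 12.12, 12.05, 12.05, 12.05
The 3 values of 12.05 occupy positions 5–7 → each gets rank 7.
Batch X values → pooled ranks: 13.15→2, 12.12→4, 12.05→7, 12.91→3
Mean rank = (2 + 4 + 7 + 3) / 4 = 4.00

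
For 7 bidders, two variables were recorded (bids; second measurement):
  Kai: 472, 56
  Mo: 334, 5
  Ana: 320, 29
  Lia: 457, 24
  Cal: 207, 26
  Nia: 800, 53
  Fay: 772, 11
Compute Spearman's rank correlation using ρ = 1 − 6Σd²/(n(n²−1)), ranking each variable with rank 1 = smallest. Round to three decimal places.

0.214

Ranks of variable 1: 5, 3, 2, 4, 1, 7, 6
Ranks of variable 2: 7, 1, 5, 3, 4, 6, 2
d = r₁ − r₂: -2, 2, -3, 1, -3, 1, 4
d²: 4, 4, 9, 1, 9, 1, 16; Σd² = 44
ρ = 1 − 6·44/(7·48) = 1 − 264/336 = 0.214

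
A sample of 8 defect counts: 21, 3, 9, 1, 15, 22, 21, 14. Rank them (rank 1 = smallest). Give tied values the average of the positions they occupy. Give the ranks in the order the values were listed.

6.5, 2, 3, 1, 5, 8, 6.5, 4

Sorted (ascending): 1, 3, 9, 14, 15, 21, 21, 22
The 2 values of 21 occupy positions 6–7 → average rank (6+7)/2 = 6.5.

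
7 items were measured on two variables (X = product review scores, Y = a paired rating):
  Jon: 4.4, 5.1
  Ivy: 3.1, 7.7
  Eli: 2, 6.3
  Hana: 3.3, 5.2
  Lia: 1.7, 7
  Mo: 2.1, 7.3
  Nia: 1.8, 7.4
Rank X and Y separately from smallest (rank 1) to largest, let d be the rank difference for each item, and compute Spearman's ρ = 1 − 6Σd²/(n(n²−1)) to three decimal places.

Ranks of variable 1: 7, 5, 3, 6, 1, 4, 2
Ranks of variable 2: 1, 7, 3, 2, 4, 5, 6
d = r₁ − r₂: 6, -2, 0, 4, -3, -1, -4
d²: 36, 4, 0, 16, 9, 1, 16; Σd² = 82
ρ = 1 − 6·82/(7·48) = 1 − 492/336 = -0.464

-0.464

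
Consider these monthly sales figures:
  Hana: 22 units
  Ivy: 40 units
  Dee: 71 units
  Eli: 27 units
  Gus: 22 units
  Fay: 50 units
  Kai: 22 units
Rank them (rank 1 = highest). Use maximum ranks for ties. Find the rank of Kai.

Sorted (descending): 71, 50, 40, 27, 22, 22, 22
The 3 values of 22 occupy positions 5–7 → each gets rank 7.
Kai has value 22 units → rank 7.

7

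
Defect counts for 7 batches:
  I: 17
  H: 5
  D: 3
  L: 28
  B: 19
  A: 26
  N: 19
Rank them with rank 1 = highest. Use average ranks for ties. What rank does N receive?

3.5

Sorted (descending): 28, 26, 19, 19, 17, 5, 3
The 2 values of 19 occupy positions 3–4 → average rank (3+4)/2 = 3.5.
N has value 19 → rank 3.5.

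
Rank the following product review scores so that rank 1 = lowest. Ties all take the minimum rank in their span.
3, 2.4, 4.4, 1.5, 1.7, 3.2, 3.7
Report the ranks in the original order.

4, 3, 7, 1, 2, 5, 6

Sorted (ascending): 1.5, 1.7, 2.4, 3, 3.2, 3.7, 4.4
No ties — each value takes its position as its rank.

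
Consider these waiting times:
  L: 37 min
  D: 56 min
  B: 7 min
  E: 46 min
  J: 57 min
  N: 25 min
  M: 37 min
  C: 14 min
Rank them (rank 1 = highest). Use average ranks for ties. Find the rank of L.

Sorted (descending): 57, 56, 46, 37, 37, 25, 14, 7
The 2 values of 37 occupy positions 4–5 → average rank (4+5)/2 = 4.5.
L has value 37 min → rank 4.5.

4.5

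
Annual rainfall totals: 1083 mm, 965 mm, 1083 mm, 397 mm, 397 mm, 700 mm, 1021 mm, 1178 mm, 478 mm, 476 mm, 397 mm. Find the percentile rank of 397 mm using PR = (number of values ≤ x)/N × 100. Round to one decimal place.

27.3

N = 11.
Strictly below 397: 0. Equal to 397: 3.
PR = 3/11 × 100 = 27.3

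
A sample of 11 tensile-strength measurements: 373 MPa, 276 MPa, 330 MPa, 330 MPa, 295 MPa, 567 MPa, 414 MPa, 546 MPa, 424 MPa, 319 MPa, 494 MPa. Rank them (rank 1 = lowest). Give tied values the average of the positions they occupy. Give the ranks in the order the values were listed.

Sorted (ascending): 276, 295, 319, 330, 330, 373, 414, 424, 494, 546, 567
The 2 values of 330 occupy positions 4–5 → average rank (4+5)/2 = 4.5.

6, 1, 4.5, 4.5, 2, 11, 7, 10, 8, 3, 9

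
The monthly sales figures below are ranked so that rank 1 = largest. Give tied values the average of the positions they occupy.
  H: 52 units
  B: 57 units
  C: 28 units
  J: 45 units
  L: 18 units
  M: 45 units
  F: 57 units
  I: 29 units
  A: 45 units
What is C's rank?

Sorted (descending): 57, 57, 52, 45, 45, 45, 29, 28, 18
The 2 values of 57 occupy positions 1–2 → average rank (1+2)/2 = 1.5.
The 3 values of 45 occupy positions 4–6 → average rank 5.
C has value 28 units → rank 8.

8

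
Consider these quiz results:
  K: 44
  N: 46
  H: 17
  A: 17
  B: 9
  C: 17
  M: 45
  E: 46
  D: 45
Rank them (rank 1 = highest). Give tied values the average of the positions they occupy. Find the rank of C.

7

Sorted (descending): 46, 46, 45, 45, 44, 17, 17, 17, 9
The 2 values of 46 occupy positions 1–2 → average rank (1+2)/2 = 1.5.
The 2 values of 45 occupy positions 3–4 → average rank (3+4)/2 = 3.5.
The 3 values of 17 occupy positions 6–8 → average rank 7.
C has value 17 → rank 7.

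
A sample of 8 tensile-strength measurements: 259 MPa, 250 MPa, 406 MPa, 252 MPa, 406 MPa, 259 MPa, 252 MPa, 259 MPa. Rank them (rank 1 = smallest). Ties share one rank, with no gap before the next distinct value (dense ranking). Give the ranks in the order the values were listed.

Sorted (ascending): 250, 252, 252, 259, 259, 259, 406, 406
The 2 values of 252 share dense rank 2.
The 3 values of 259 share dense rank 3.
The 2 values of 406 share dense rank 4.
Remaining distinct values take the next consecutive integers.

3, 1, 4, 2, 4, 3, 2, 3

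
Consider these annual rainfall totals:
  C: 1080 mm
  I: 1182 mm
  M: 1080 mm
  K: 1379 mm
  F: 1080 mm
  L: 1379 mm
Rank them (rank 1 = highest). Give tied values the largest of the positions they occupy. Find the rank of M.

Sorted (descending): 1379, 1379, 1182, 1080, 1080, 1080
The 2 values of 1379 occupy positions 1–2 → each gets rank 2.
The 3 values of 1080 occupy positions 4–6 → each gets rank 6.
M has value 1080 mm → rank 6.

6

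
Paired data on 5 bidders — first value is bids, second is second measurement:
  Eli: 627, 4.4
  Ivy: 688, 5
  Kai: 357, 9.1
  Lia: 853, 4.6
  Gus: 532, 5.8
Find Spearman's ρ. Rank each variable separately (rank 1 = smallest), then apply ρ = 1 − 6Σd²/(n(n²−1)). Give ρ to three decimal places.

-0.700

Ranks of variable 1: 3, 4, 1, 5, 2
Ranks of variable 2: 1, 3, 5, 2, 4
d = r₁ − r₂: 2, 1, -4, 3, -2
d²: 4, 1, 16, 9, 4; Σd² = 34
ρ = 1 − 6·34/(5·24) = 1 − 204/120 = -0.700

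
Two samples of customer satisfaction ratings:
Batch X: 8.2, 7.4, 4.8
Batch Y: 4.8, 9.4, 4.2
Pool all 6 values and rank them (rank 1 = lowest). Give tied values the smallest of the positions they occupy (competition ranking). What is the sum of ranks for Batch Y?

9

Sorted (ascending): 4.2, 4.8, 4.8, 7.4, 8.2, 9.4
The 2 values of 4.8 occupy positions 2–3 → each gets rank 2.
Batch Y values → pooled ranks: 4.8→2, 9.4→6, 4.2→1
Rank sum = 2 + 6 + 1 = 9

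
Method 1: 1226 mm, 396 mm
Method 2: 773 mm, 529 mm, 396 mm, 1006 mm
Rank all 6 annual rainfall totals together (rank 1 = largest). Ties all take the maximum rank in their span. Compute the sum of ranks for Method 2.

15

Sorted (descending): 1226, 1006, 773, 529, 396, 396
The 2 values of 396 occupy positions 5–6 → each gets rank 6.
Method 2 values → pooled ranks: 773→3, 529→4, 396→6, 1006→2
Rank sum = 3 + 4 + 6 + 2 = 15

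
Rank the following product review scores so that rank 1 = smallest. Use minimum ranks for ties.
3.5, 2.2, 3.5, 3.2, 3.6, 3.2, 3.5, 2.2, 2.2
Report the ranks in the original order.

6, 1, 6, 4, 9, 4, 6, 1, 1

Sorted (ascending): 2.2, 2.2, 2.2, 3.2, 3.2, 3.5, 3.5, 3.5, 3.6
The 3 values of 2.2 occupy positions 1–3 → each gets rank 1.
The 2 values of 3.2 occupy positions 4–5 → each gets rank 4.
The 3 values of 3.5 occupy positions 6–8 → each gets rank 6.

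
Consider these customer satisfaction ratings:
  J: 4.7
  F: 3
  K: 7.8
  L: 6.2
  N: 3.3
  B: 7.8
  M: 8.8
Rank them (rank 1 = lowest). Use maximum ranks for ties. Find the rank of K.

6

Sorted (ascending): 3, 3.3, 4.7, 6.2, 7.8, 7.8, 8.8
The 2 values of 7.8 occupy positions 5–6 → each gets rank 6.
K has value 7.8 → rank 6.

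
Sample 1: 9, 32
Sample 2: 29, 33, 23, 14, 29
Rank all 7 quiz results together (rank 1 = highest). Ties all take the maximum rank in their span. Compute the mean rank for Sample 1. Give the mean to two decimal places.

Sorted (descending): 33, 32, 29, 29, 23, 14, 9
The 2 values of 29 occupy positions 3–4 → each gets rank 4.
Sample 1 values → pooled ranks: 9→7, 32→2
Mean rank = (7 + 2) / 2 = 4.50

4.50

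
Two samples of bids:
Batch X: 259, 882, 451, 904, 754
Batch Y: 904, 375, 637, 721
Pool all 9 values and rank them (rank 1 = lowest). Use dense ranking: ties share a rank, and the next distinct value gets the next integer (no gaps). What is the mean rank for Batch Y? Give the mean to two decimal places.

4.75

Sorted (ascending): 259, 375, 451, 637, 721, 754, 882, 904, 904
The 2 values of 904 share dense rank 8.
Remaining distinct values take the next consecutive integers.
Batch Y values → pooled ranks: 904→8, 375→2, 637→4, 721→5
Mean rank = (8 + 2 + 4 + 5) / 4 = 4.75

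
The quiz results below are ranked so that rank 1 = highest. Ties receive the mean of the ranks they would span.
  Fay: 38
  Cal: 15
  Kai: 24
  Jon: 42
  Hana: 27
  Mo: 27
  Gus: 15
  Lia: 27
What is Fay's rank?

2

Sorted (descending): 42, 38, 27, 27, 27, 24, 15, 15
The 3 values of 27 occupy positions 3–5 → average rank 4.
The 2 values of 15 occupy positions 7–8 → average rank (7+8)/2 = 7.5.
Fay has value 38 → rank 2.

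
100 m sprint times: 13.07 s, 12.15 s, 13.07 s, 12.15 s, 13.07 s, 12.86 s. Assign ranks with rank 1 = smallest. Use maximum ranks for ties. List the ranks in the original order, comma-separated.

Sorted (ascending): 12.15, 12.15, 12.86, 13.07, 13.07, 13.07
The 2 values of 12.15 occupy positions 1–2 → each gets rank 2.
The 3 values of 13.07 occupy positions 4–6 → each gets rank 6.

6, 2, 6, 2, 6, 3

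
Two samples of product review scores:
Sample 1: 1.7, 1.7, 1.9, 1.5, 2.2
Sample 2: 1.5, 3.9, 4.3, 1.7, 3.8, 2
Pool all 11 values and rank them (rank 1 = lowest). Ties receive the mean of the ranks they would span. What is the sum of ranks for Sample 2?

42.5

Sorted (ascending): 1.5, 1.5, 1.7, 1.7, 1.7, 1.9, 2, 2.2, 3.8, 3.9, 4.3
The 2 values of 1.5 occupy positions 1–2 → average rank (1+2)/2 = 1.5.
The 3 values of 1.7 occupy positions 3–5 → average rank 4.
Sample 2 values → pooled ranks: 1.5→1.5, 3.9→10, 4.3→11, 1.7→4, 3.8→9, 2→7
Rank sum = 1.5 + 10 + 11 + 4 + 9 + 7 = 42.5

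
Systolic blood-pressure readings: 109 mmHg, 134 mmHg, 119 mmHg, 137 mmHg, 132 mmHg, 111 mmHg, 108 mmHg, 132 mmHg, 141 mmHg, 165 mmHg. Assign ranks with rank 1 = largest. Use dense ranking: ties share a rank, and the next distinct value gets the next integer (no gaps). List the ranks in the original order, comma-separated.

Sorted (descending): 165, 141, 137, 134, 132, 132, 119, 111, 109, 108
The 2 values of 132 share dense rank 5.
Remaining distinct values take the next consecutive integers.

8, 4, 6, 3, 5, 7, 9, 5, 2, 1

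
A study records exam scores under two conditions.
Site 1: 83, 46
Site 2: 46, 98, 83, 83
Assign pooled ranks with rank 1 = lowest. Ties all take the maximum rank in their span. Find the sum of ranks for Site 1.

Sorted (ascending): 46, 46, 83, 83, 83, 98
The 2 values of 46 occupy positions 1–2 → each gets rank 2.
The 3 values of 83 occupy positions 3–5 → each gets rank 5.
Site 1 values → pooled ranks: 83→5, 46→2
Rank sum = 5 + 2 = 7

7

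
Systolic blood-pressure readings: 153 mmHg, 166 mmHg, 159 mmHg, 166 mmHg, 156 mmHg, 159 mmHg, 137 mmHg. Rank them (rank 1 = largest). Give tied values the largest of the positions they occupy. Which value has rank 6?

153

Sorted (descending): 166, 166, 159, 159, 156, 153, 137
The 2 values of 166 occupy positions 1–2 → each gets rank 2.
The 2 values of 159 occupy positions 3–4 → each gets rank 4.
Rank 6 → value 153.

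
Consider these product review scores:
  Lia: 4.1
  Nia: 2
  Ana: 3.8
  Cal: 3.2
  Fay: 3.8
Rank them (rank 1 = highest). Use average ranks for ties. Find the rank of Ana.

2.5

Sorted (descending): 4.1, 3.8, 3.8, 3.2, 2
The 2 values of 3.8 occupy positions 2–3 → average rank (2+3)/2 = 2.5.
Ana has value 3.8 → rank 2.5.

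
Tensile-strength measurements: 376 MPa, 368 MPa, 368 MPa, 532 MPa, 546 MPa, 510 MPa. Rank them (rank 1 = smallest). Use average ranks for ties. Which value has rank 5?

532

Sorted (ascending): 368, 368, 376, 510, 532, 546
The 2 values of 368 occupy positions 1–2 → average rank (1+2)/2 = 1.5.
Rank 5 → value 532.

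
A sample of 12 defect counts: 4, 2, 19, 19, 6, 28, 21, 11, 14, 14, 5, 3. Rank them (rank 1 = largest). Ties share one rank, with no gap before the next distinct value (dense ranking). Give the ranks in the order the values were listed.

8, 10, 3, 3, 6, 1, 2, 5, 4, 4, 7, 9

Sorted (descending): 28, 21, 19, 19, 14, 14, 11, 6, 5, 4, 3, 2
The 2 values of 19 share dense rank 3.
The 2 values of 14 share dense rank 4.
Remaining distinct values take the next consecutive integers.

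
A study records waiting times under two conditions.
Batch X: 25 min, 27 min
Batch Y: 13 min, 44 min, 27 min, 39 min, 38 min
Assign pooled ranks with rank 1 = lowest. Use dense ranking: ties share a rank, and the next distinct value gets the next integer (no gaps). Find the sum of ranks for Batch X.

5

Sorted (ascending): 13, 25, 27, 27, 38, 39, 44
The 2 values of 27 share dense rank 3.
Remaining distinct values take the next consecutive integers.
Batch X values → pooled ranks: 25→2, 27→3
Rank sum = 2 + 3 = 5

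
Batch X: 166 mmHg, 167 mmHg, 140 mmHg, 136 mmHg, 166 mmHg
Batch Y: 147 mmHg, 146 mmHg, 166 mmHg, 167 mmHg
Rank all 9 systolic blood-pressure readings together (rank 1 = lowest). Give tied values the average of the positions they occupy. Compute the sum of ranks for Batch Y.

21.5

Sorted (ascending): 136, 140, 146, 147, 166, 166, 166, 167, 167
The 3 values of 166 occupy positions 5–7 → average rank 6.
The 2 values of 167 occupy positions 8–9 → average rank (8+9)/2 = 8.5.
Batch Y values → pooled ranks: 147→4, 146→3, 166→6, 167→8.5
Rank sum = 4 + 3 + 6 + 8.5 = 21.5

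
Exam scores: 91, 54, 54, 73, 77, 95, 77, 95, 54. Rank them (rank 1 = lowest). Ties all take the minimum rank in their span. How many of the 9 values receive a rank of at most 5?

6

Sorted (ascending): 54, 54, 54, 73, 77, 77, 91, 95, 95
The 3 values of 54 occupy positions 1–3 → each gets rank 1.
The 2 values of 77 occupy positions 5–6 → each gets rank 5.
The 2 values of 95 occupy positions 8–9 → each gets rank 8.
Ranks ≤ 5: {1, 1, 1, 4, 5, 5} → 6 values.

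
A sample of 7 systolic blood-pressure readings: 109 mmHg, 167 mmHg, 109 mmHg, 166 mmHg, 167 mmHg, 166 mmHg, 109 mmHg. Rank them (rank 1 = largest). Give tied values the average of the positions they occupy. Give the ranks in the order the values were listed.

6, 1.5, 6, 3.5, 1.5, 3.5, 6

Sorted (descending): 167, 167, 166, 166, 109, 109, 109
The 2 values of 167 occupy positions 1–2 → average rank (1+2)/2 = 1.5.
The 2 values of 166 occupy positions 3–4 → average rank (3+4)/2 = 3.5.
The 3 values of 109 occupy positions 5–7 → average rank 6.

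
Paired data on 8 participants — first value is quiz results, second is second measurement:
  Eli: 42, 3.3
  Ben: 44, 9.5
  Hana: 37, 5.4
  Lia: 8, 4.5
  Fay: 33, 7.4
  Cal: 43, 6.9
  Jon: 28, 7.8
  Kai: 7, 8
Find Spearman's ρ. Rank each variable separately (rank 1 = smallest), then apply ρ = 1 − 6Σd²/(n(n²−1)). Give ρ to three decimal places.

Ranks of variable 1: 6, 8, 5, 2, 4, 7, 3, 1
Ranks of variable 2: 1, 8, 3, 2, 5, 4, 6, 7
d = r₁ − r₂: 5, 0, 2, 0, -1, 3, -3, -6
d²: 25, 0, 4, 0, 1, 9, 9, 36; Σd² = 84
ρ = 1 − 6·84/(8·63) = 1 − 504/504 = 0.000

0.000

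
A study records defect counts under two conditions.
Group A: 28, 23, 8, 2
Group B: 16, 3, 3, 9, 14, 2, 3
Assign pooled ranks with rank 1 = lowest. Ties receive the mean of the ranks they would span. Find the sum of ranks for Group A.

28.5

Sorted (ascending): 2, 2, 3, 3, 3, 8, 9, 14, 16, 23, 28
The 2 values of 2 occupy positions 1–2 → average rank (1+2)/2 = 1.5.
The 3 values of 3 occupy positions 3–5 → average rank 4.
Group A values → pooled ranks: 28→11, 23→10, 8→6, 2→1.5
Rank sum = 11 + 10 + 6 + 1.5 = 28.5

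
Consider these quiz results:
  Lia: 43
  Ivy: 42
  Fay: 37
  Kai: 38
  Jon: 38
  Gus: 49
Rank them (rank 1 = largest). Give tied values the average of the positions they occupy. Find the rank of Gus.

1

Sorted (descending): 49, 43, 42, 38, 38, 37
The 2 values of 38 occupy positions 4–5 → average rank (4+5)/2 = 4.5.
Gus has value 49 → rank 1.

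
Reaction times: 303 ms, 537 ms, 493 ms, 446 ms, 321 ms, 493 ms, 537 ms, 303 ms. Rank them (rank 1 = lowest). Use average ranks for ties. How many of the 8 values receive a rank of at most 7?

Sorted (ascending): 303, 303, 321, 446, 493, 493, 537, 537
The 2 values of 303 occupy positions 1–2 → average rank (1+2)/2 = 1.5.
The 2 values of 493 occupy positions 5–6 → average rank (5+6)/2 = 5.5.
The 2 values of 537 occupy positions 7–8 → average rank (7+8)/2 = 7.5.
Ranks ≤ 7: {1.5, 1.5, 3, 4, 5.5, 5.5} → 6 values.

6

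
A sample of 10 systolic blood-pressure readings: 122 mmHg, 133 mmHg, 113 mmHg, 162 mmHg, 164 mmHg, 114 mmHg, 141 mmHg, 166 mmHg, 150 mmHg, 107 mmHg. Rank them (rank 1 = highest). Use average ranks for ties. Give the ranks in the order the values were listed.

Sorted (descending): 166, 164, 162, 150, 141, 133, 122, 114, 113, 107
No ties — each value takes its position as its rank.

7, 6, 9, 3, 2, 8, 5, 1, 4, 10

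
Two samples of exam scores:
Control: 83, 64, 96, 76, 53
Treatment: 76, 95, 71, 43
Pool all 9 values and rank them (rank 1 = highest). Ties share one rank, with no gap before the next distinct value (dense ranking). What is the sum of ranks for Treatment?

19

Sorted (descending): 96, 95, 83, 76, 76, 71, 64, 53, 43
The 2 values of 76 share dense rank 4.
Remaining distinct values take the next consecutive integers.
Treatment values → pooled ranks: 76→4, 95→2, 71→5, 43→8
Rank sum = 4 + 2 + 5 + 8 = 19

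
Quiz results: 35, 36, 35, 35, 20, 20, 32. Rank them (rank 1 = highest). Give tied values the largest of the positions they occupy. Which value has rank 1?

36

Sorted (descending): 36, 35, 35, 35, 32, 20, 20
The 3 values of 35 occupy positions 2–4 → each gets rank 4.
The 2 values of 20 occupy positions 6–7 → each gets rank 7.
Rank 1 → value 36.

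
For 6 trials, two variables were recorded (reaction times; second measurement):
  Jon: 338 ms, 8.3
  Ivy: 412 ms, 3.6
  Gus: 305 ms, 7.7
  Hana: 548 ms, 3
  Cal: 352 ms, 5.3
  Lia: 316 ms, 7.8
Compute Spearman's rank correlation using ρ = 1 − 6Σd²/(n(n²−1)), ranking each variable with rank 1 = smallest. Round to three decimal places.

-0.771

Ranks of variable 1: 3, 5, 1, 6, 4, 2
Ranks of variable 2: 6, 2, 4, 1, 3, 5
d = r₁ − r₂: -3, 3, -3, 5, 1, -3
d²: 9, 9, 9, 25, 1, 9; Σd² = 62
ρ = 1 − 6·62/(6·35) = 1 − 372/210 = -0.771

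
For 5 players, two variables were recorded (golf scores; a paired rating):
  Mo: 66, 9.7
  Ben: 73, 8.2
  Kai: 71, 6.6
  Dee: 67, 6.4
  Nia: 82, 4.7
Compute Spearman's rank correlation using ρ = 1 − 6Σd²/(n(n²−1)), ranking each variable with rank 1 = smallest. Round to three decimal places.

Ranks of variable 1: 1, 4, 3, 2, 5
Ranks of variable 2: 5, 4, 3, 2, 1
d = r₁ − r₂: -4, 0, 0, 0, 4
d²: 16, 0, 0, 0, 16; Σd² = 32
ρ = 1 − 6·32/(5·24) = 1 − 192/120 = -0.600

-0.600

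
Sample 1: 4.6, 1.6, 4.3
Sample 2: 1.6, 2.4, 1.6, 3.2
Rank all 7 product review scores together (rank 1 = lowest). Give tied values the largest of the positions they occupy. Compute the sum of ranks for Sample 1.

Sorted (ascending): 1.6, 1.6, 1.6, 2.4, 3.2, 4.3, 4.6
The 3 values of 1.6 occupy positions 1–3 → each gets rank 3.
Sample 1 values → pooled ranks: 4.6→7, 1.6→3, 4.3→6
Rank sum = 7 + 3 + 6 = 16

16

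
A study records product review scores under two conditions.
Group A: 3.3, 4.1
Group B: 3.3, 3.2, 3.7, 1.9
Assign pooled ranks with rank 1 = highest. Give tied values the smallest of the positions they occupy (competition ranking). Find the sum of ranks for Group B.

16

Sorted (descending): 4.1, 3.7, 3.3, 3.3, 3.2, 1.9
The 2 values of 3.3 occupy positions 3–4 → each gets rank 3.
Group B values → pooled ranks: 3.3→3, 3.2→5, 3.7→2, 1.9→6
Rank sum = 3 + 5 + 2 + 6 = 16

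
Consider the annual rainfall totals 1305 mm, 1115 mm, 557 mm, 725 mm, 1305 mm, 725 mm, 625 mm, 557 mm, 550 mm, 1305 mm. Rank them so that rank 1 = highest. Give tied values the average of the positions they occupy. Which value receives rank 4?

1115

Sorted (descending): 1305, 1305, 1305, 1115, 725, 725, 625, 557, 557, 550
The 3 values of 1305 occupy positions 1–3 → average rank 2.
The 2 values of 725 occupy positions 5–6 → average rank (5+6)/2 = 5.5.
The 2 values of 557 occupy positions 8–9 → average rank (8+9)/2 = 8.5.
Rank 4 → value 1115.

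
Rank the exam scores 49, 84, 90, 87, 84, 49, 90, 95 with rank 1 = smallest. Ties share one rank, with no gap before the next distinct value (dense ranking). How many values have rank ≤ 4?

7

Sorted (ascending): 49, 49, 84, 84, 87, 90, 90, 95
The 2 values of 49 share dense rank 1.
The 2 values of 84 share dense rank 2.
The 2 values of 90 share dense rank 4.
Remaining distinct values take the next consecutive integers.
Ranks ≤ 4: {1, 1, 2, 2, 3, 4, 4} → 7 values.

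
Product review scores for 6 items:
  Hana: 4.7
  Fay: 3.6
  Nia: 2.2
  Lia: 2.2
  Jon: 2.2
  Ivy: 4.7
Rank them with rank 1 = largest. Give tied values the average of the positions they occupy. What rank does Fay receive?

Sorted (descending): 4.7, 4.7, 3.6, 2.2, 2.2, 2.2
The 2 values of 4.7 occupy positions 1–2 → average rank (1+2)/2 = 1.5.
The 3 values of 2.2 occupy positions 4–6 → average rank 5.
Fay has value 3.6 → rank 3.

3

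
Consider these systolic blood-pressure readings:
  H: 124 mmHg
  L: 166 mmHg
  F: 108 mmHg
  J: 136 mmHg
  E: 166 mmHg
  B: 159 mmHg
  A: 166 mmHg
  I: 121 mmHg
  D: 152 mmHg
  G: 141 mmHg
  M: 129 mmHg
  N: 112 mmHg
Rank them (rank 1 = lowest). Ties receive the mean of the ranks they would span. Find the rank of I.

Sorted (ascending): 108, 112, 121, 124, 129, 136, 141, 152, 159, 166, 166, 166
The 3 values of 166 occupy positions 10–12 → average rank 11.
I has value 121 mmHg → rank 3.

3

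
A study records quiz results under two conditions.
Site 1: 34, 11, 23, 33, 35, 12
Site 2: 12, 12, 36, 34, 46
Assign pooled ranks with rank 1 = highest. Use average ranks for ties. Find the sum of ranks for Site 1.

40.5

Sorted (descending): 46, 36, 35, 34, 34, 33, 23, 12, 12, 12, 11
The 2 values of 34 occupy positions 4–5 → average rank (4+5)/2 = 4.5.
The 3 values of 12 occupy positions 8–10 → average rank 9.
Site 1 values → pooled ranks: 34→4.5, 11→11, 23→7, 33→6, 35→3, 12→9
Rank sum = 4.5 + 11 + 7 + 6 + 3 + 9 = 40.5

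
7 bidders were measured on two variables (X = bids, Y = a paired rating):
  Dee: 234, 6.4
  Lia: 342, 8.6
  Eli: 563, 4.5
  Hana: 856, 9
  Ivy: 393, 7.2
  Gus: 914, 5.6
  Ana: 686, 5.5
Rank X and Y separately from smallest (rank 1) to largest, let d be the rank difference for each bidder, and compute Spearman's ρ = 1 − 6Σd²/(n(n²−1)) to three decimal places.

-0.143

Ranks of variable 1: 1, 2, 4, 6, 3, 7, 5
Ranks of variable 2: 4, 6, 1, 7, 5, 3, 2
d = r₁ − r₂: -3, -4, 3, -1, -2, 4, 3
d²: 9, 16, 9, 1, 4, 16, 9; Σd² = 64
ρ = 1 − 6·64/(7·48) = 1 − 384/336 = -0.143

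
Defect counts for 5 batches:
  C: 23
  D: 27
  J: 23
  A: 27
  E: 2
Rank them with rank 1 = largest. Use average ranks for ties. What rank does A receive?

Sorted (descending): 27, 27, 23, 23, 2
The 2 values of 27 occupy positions 1–2 → average rank (1+2)/2 = 1.5.
The 2 values of 23 occupy positions 3–4 → average rank (3+4)/2 = 3.5.
A has value 27 → rank 1.5.

1.5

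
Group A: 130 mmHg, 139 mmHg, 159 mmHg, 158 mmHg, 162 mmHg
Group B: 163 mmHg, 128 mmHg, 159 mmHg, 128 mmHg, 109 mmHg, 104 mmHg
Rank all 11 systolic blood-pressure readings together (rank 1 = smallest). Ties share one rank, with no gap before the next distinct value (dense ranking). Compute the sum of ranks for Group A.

Sorted (ascending): 104, 109, 128, 128, 130, 139, 158, 159, 159, 162, 163
The 2 values of 128 share dense rank 3.
The 2 values of 159 share dense rank 7.
Remaining distinct values take the next consecutive integers.
Group A values → pooled ranks: 130→4, 139→5, 159→7, 158→6, 162→8
Rank sum = 4 + 5 + 7 + 6 + 8 = 30

30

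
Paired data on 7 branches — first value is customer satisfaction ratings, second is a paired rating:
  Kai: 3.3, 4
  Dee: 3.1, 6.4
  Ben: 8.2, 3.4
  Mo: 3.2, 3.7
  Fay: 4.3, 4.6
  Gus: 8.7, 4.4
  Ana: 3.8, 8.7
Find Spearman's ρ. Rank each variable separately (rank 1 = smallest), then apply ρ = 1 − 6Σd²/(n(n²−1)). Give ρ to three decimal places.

Ranks of variable 1: 3, 1, 6, 2, 5, 7, 4
Ranks of variable 2: 3, 6, 1, 2, 5, 4, 7
d = r₁ − r₂: 0, -5, 5, 0, 0, 3, -3
d²: 0, 25, 25, 0, 0, 9, 9; Σd² = 68
ρ = 1 − 6·68/(7·48) = 1 − 408/336 = -0.214

-0.214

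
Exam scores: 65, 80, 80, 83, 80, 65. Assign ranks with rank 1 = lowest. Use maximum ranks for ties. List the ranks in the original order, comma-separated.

2, 5, 5, 6, 5, 2

Sorted (ascending): 65, 65, 80, 80, 80, 83
The 2 values of 65 occupy positions 1–2 → each gets rank 2.
The 3 values of 80 occupy positions 3–5 → each gets rank 5.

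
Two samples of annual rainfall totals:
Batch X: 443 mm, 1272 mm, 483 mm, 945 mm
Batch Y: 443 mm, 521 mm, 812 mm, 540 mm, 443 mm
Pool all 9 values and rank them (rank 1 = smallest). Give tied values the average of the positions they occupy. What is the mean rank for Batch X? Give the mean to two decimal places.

5.75

Sorted (ascending): 443, 443, 443, 483, 521, 540, 812, 945, 1272
The 3 values of 443 occupy positions 1–3 → average rank 2.
Batch X values → pooled ranks: 443→2, 1272→9, 483→4, 945→8
Mean rank = (2 + 9 + 4 + 8) / 4 = 5.75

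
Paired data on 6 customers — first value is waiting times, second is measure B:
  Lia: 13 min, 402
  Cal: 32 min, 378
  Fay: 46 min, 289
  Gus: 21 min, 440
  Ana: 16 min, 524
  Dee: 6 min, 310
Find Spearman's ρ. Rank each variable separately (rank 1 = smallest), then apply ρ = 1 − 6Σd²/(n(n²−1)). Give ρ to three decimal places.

-0.257

Ranks of variable 1: 2, 5, 6, 4, 3, 1
Ranks of variable 2: 4, 3, 1, 5, 6, 2
d = r₁ − r₂: -2, 2, 5, -1, -3, -1
d²: 4, 4, 25, 1, 9, 1; Σd² = 44
ρ = 1 − 6·44/(6·35) = 1 − 264/210 = -0.257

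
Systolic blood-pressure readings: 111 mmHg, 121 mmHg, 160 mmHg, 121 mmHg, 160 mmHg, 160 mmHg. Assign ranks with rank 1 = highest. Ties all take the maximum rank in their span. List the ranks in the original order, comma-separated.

6, 5, 3, 5, 3, 3

Sorted (descending): 160, 160, 160, 121, 121, 111
The 3 values of 160 occupy positions 1–3 → each gets rank 3.
The 2 values of 121 occupy positions 4–5 → each gets rank 5.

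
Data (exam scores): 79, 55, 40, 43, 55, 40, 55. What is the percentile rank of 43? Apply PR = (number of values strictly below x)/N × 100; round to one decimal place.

28.6

N = 7.
Strictly below 43: 2. Equal to 43: 1.
PR = 2/7 × 100 = 28.6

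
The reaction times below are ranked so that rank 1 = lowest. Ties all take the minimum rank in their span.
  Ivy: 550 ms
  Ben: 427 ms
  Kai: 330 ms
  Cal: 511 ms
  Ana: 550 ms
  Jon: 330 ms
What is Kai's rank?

Sorted (ascending): 330, 330, 427, 511, 550, 550
The 2 values of 330 occupy positions 1–2 → each gets rank 1.
The 2 values of 550 occupy positions 5–6 → each gets rank 5.
Kai has value 330 ms → rank 1.

1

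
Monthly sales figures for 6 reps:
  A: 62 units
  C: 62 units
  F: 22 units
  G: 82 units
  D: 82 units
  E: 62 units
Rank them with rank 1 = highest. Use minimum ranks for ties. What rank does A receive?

Sorted (descending): 82, 82, 62, 62, 62, 22
The 2 values of 82 occupy positions 1–2 → each gets rank 1.
The 3 values of 62 occupy positions 3–5 → each gets rank 3.
A has value 62 units → rank 3.

3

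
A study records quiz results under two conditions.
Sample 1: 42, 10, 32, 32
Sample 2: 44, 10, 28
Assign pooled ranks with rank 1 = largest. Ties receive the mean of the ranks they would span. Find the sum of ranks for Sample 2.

12.5

Sorted (descending): 44, 42, 32, 32, 28, 10, 10
The 2 values of 32 occupy positions 3–4 → average rank (3+4)/2 = 3.5.
The 2 values of 10 occupy positions 6–7 → average rank (6+7)/2 = 6.5.
Sample 2 values → pooled ranks: 44→1, 10→6.5, 28→5
Rank sum = 1 + 6.5 + 5 = 12.5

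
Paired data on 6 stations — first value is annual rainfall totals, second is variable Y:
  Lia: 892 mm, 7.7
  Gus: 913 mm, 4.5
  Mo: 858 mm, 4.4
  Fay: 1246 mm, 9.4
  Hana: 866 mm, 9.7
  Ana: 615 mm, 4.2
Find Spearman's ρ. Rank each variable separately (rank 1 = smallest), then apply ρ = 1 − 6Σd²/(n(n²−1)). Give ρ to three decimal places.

Ranks of variable 1: 4, 5, 2, 6, 3, 1
Ranks of variable 2: 4, 3, 2, 5, 6, 1
d = r₁ − r₂: 0, 2, 0, 1, -3, 0
d²: 0, 4, 0, 1, 9, 0; Σd² = 14
ρ = 1 − 6·14/(6·35) = 1 − 84/210 = 0.600

0.600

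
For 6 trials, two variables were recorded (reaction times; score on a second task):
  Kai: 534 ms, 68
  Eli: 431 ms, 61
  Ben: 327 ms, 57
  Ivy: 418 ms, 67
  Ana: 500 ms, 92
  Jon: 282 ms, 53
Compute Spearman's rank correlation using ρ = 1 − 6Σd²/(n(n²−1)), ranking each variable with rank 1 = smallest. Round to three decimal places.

0.886

Ranks of variable 1: 6, 4, 2, 3, 5, 1
Ranks of variable 2: 5, 3, 2, 4, 6, 1
d = r₁ − r₂: 1, 1, 0, -1, -1, 0
d²: 1, 1, 0, 1, 1, 0; Σd² = 4
ρ = 1 − 6·4/(6·35) = 1 − 24/210 = 0.886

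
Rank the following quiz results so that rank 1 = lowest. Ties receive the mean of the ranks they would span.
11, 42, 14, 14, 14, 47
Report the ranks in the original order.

Sorted (ascending): 11, 14, 14, 14, 42, 47
The 3 values of 14 occupy positions 2–4 → average rank 3.

1, 5, 3, 3, 3, 6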